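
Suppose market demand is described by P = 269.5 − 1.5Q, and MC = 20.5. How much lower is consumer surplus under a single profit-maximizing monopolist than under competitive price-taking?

Under competition P = MC = 20.5, so Q = (269.5 − 20.5)/1.5 = 166.
CS = ½·(269.5 − 20.5)·166 = 20667.
Monopoly sets MR = MC: 269.5 − 3Q = 20.5 ⇒ Q = 83, P = 269.5 − 1.5·83 = 145.
CS = ½·(269.5 − 145)·83 = 5166.75.
Change in consumer surplus: 5166.75 − 20667 = −15500.25.

Consumer surplus falls by 15500.25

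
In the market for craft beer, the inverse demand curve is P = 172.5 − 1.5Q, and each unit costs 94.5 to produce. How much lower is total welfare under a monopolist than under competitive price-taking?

Total welfare falls by 507

Perfect competition: P = MC = 94.5, so 172.5 − 1.5Q = 94.5 and Q = 52.
CS = ½·(172.5 − 94.5)·52 = 2028; PS = (94.5 − 94.5)·52 = 0; TS = 2028.
The monopolist equates marginal revenue to marginal cost: 172.5 − 3Q = 94.5, so Q = 26. From demand, P = 133.5.
CS = ½·(172.5 − 133.5)·26 = 507; PS = (133.5 − 94.5)·26 = 1014; TS = 1521.
Change in total welfare: 1521 − 2028 = −507.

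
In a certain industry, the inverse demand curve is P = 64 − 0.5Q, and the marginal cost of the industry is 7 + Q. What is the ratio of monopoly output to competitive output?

Monopoly sets MR = MC: 64 − Q = 7 + Q ⇒ Q = 28.5, P = 64 − 0.5·28.5 = 49.75.
Competitive equilibrium sets price equal to marginal cost: 64 − 0.5Q = 7 + Q, so Q = 38 and P = 45.
Ratio Q_m/Q_c = 28.5/38 = 0.75.

Q_m/Q_c = 0.75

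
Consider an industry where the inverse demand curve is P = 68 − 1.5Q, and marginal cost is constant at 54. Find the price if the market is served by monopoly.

P = 61

A monopolist chooses Q where MR = MC. MR = 68 − 3Q; setting this equal to 54 gives Q = 14/3 and P = 61.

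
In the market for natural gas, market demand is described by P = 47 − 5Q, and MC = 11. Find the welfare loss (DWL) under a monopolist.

Competitive firms price at marginal cost: P = 11, giving Q = 7.2.
A monopolist chooses Q where MR = MC. MR = 47 − 10Q; setting this equal to 11 gives Q = 3.6 and P = 29.
DWL is the triangle between Q = 3.6 and Q = 7.2: ½·(7.2 − 3.6)·(29 − 11) = 32.4.

DWL = 32.4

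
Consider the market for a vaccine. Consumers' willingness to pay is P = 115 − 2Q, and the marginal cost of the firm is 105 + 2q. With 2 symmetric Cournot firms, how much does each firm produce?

In a 2-firm Cournot equilibrium, symmetry and the first-order condition give q = (115 − 105)/(8) = 1.25. So Q = 2.5 and P = 110.

q_i = 1.25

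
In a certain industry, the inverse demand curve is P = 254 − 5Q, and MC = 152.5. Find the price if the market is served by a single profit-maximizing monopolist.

A monopolist chooses Q where MR = MC. MR = 254 − 10Q; setting this equal to 152.5 gives Q = 10.15 and P = 203.25.

P = 203.25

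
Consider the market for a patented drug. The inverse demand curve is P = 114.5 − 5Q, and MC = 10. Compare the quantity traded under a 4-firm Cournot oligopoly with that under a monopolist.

In a 4-firm Cournot equilibrium, symmetry and the first-order condition give q = (114.5 − 10)/(25) = 4.18. So Q = 16.72 and P = 30.9.
The monopolist equates marginal revenue to marginal cost: 114.5 − 10Q = 10, so Q = 10.45. From demand, P = 62.25.

Cournot: Q = 16.72; Monopoly: Q = 10.45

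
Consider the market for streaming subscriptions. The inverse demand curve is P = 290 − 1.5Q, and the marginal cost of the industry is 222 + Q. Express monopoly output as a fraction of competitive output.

Q_m/Q_c = 0.625

Monopoly sets MR = MC: 290 − 3Q = 222 + Q ⇒ Q = 17, P = 290 − 1.5·17 = 264.5.
Under competition P = MC: 290 − 1.5Q = 222 + Q ⇒ Q = 27.2, P = 249.2.
Ratio Q_m/Q_c = 17/27.2 = 0.625.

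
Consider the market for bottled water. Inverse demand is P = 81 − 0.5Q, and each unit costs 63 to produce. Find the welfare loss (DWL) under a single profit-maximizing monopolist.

Under competition P = MC = 63, so Q = (81 − 63)/0.5 = 36.
Monopoly sets MR = MC: 81 − Q = 63 ⇒ Q = 18, P = 81 − 0.5·18 = 72.
DWL is the triangle between Q = 18 and Q = 36: ½·(36 − 18)·(72 − 63) = 81.

DWL = 81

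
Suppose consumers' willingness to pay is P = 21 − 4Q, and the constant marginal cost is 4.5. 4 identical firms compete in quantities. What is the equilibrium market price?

P = 7.8

Cournot with 4 identical firms: the symmetric best-response condition is 21 − 20q = 4.5. Each firm produces q = 0.825, total output Q = 3.3, price P = 7.8.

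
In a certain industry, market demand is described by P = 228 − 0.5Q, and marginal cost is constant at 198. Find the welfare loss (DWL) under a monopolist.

Under competition P = MC = 198, so Q = (228 − 198)/0.5 = 60.
The monopolist equates marginal revenue to marginal cost: 228 − Q = 198, so Q = 30. From demand, P = 213.
DWL is the triangle between Q = 30 and Q = 60: ½·(60 − 30)·(213 − 198) = 225.

DWL = 225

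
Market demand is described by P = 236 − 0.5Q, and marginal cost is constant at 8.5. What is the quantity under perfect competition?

Q = 455

Competitive firms price at marginal cost: P = 8.5, giving Q = 455.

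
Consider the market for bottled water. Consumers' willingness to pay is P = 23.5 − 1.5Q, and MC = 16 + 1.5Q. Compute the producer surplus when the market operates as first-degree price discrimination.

A perfectly discriminating monopolist sells every unit with P(Q) ≥ MC(Q), so output equals the competitive quantity Q = 2.5. Each buyer pays their reservation price, so CS = 0 and the firm captures all surplus.
PS = ½·(23.5 − 16)·2.5 = 9.375.

PS = 9.375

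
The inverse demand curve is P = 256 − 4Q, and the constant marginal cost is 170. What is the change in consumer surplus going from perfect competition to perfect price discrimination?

Perfect competition: P = MC = 170, so 256 − 4Q = 170 and Q = 21.5.
CS = ½·(256 − 170)·21.5 = 924.5.
With perfect price discrimination, output is the efficient level Q = 21.5 (where demand meets MC), but every buyer pays their willingness to pay: CS = 0 and PS = total surplus.
CS = 0.
Change in consumer surplus: 0 − 924.5 = −924.5.

CS falls by 924.5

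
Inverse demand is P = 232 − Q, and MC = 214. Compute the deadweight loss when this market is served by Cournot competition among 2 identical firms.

Under competition P = MC = 214, so Q = (232 − 214)/1 = 18.
With 2 symmetric Cournot firms, each firm's FOC gives 232 − 3q = 214, so q = 6, Q = 2·6 = 12, and P = 220.
DWL is the triangle between Q = 12 and Q = 18: ½·(18 − 12)·(220 − 214) = 18.

DWL = 18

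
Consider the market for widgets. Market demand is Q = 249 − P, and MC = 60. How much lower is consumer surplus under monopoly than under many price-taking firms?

Consumer surplus falls by 13395.375

Inverting demand: P = 249 − Q.
Perfect competition: P = MC = 60, so 249 − Q = 60 and Q = 189.
CS = ½·(249 − 60)·189 = 17860.5.
Monopoly sets MR = MC: 249 − 2Q = 60 ⇒ Q = 94.5, P = 249 − 94.5 = 154.5.
CS = ½·(249 − 154.5)·94.5 = 4465.125.
Change in consumer surplus: 4465.125 − 17860.5 = −13395.375.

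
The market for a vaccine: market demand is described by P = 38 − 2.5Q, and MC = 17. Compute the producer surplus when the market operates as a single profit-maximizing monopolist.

Monopoly sets MR = MC: 38 − 5Q = 17 ⇒ Q = 4.2, P = 38 − 2.5·4.2 = 27.5.
PS = (27.5 − 17)·4.2 = 44.1.

PS = 44.1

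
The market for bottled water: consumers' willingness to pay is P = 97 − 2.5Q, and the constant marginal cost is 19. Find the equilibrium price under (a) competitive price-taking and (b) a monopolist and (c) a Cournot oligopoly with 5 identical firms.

Under competition P = MC = 19, so Q = (97 − 19)/2.5 = 31.2.
The monopolist equates marginal revenue to marginal cost: 97 − 5Q = 19, so Q = 15.6. From demand, P = 58.
In a 5-firm Cournot equilibrium, symmetry and the first-order condition give q = (97 − 19)/(15) = 5.2. So Q = 26 and P = 32.

Competition: P = 19; Monopoly: P = 58; Cournot: P = 32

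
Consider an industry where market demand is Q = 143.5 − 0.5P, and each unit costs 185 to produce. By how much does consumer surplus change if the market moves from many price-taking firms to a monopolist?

Inverting demand: P = 287 − 2Q.
Under competition P = MC = 185, so Q = (287 − 185)/2 = 51.
CS = ½·(287 − 185)·51 = 2601.
Monopoly sets MR = MC: 287 − 4Q = 185 ⇒ Q = 25.5, P = 287 − 2·25.5 = 236.
CS = ½·(287 − 236)·25.5 = 650.25.
Change in consumer surplus: 650.25 − 2601 = −1950.75.

CS falls by 1950.75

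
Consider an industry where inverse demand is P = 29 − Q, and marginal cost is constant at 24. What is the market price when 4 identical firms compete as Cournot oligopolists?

P = 25

With 4 symmetric Cournot firms, each firm's FOC gives 29 − 5q = 24, so q = 1, Q = 4·1 = 4, and P = 25.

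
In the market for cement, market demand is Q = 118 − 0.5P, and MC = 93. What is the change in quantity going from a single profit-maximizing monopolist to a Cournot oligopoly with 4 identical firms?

Quantity rises by 21.45

Inverting demand: P = 236 − 2Q.
A monopolist chooses Q where MR = MC. MR = 236 − 4Q; setting this equal to 93 gives Q = 35.75 and P = 164.5.
In a 4-firm Cournot equilibrium, symmetry and the first-order condition give q = (236 − 93)/(10) = 14.3. So Q = 57.2 and P = 121.6.
Change in quantity: 57.2 − 35.75 = 21.45.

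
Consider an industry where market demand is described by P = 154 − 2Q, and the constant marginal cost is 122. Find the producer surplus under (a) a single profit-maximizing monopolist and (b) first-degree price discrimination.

The monopolist equates marginal revenue to marginal cost: 154 − 4Q = 122, so Q = 8. From demand, P = 138.
PS = (138 − 122)·8 = 128.
Under first-degree price discrimination the firm charges each unit its demand price and produces up to where P = MC, i.e. Q = 16. Consumer surplus is zero; producer surplus equals total surplus.
PS = ½·(154 − 122)·16 = 256.

Monopoly: PS = 128; Perfect PD: PS = 256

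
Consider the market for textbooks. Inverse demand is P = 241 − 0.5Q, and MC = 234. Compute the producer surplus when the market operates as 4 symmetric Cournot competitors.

In a 4-firm Cournot equilibrium, symmetry and the first-order condition give q = (241 − 234)/(2.5) = 2.8. So Q = 11.2 and P = 235.4.
PS = (235.4 − 234)·11.2 = 15.68.

PS = 15.68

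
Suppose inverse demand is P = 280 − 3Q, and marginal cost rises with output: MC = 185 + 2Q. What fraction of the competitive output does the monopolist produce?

Monopoly sets MR = MC: 280 − 6Q = 185 + 2Q ⇒ Q = 11.875, P = 280 − 3·11.875 = 244.375.
Under competition P = MC: 280 − 3Q = 185 + 2Q ⇒ Q = 19, P = 223.
Ratio Q_m/Q_c = 11.875/19 = 0.625.

Q_m/Q_c = 0.625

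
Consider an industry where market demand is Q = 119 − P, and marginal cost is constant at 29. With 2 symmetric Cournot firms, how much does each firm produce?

q_i = 30

Inverting demand: P = 119 − Q.
Cournot with 2 identical firms: the symmetric best-response condition is 119 − 3q = 29. Each firm produces q = 30, total output Q = 60, price P = 59.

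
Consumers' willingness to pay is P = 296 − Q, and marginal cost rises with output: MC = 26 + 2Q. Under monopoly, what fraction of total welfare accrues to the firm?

Monopoly sets MR = MC: 296 − 2Q = 26 + 2Q ⇒ Q = 67.5, P = 296 − 67.5 = 228.5.
CS = ½·(296 − 228.5)·67.5 = 2278.125.
PS = P·Q − VC(Q) = 228.5·67.5 − (26·67.5 + ½·2·67.5²) = 9112.5.
Share captured = PS/TS = 9112.5/11390.625 = 0.8.

PS/TS = 0.8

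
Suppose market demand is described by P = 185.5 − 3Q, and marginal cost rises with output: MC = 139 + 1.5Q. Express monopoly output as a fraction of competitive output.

Monopoly sets MR = MC: 185.5 − 6Q = 139 + 1.5Q ⇒ Q = 6.2, P = 185.5 − 3·6.2 = 166.9.
Under competition P = MC: 185.5 − 3Q = 139 + 1.5Q ⇒ Q = 31/3, P = 154.5.
Ratio Q_m/Q_c = 6.2/(31/3) = 0.6.

Q_m/Q_c = 0.6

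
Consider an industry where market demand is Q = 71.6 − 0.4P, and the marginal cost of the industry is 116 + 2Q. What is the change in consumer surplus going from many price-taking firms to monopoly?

Inverting demand: P = 179 − 2.5Q.
Under competition P = MC: 179 − 2.5Q = 116 + 2Q ⇒ Q = 14, P = 144.
CS = ½·(179 − 144)·14 = 245.
The monopolist equates marginal revenue to marginal cost: 179 − 5Q = 116 + 2Q, so Q = 9. From demand, P = 156.5.
CS = ½·(179 − 156.5)·9 = 101.25.
Change in consumer surplus: 101.25 − 245 = −143.75.

CS falls by 143.75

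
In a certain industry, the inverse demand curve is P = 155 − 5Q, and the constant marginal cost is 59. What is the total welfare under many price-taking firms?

TS = 921.6

Perfect competition: P = MC = 59, so 155 − 5Q = 59 and Q = 19.2.
CS = ½·(155 − 59)·19.2 = 921.6; PS = (59 − 59)·19.2 = 0; TS = 921.6.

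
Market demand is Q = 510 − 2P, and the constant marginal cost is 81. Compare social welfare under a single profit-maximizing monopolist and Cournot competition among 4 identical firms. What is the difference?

TS rises by 6357.96

Inverting demand: P = 255 − 0.5Q.
The monopolist equates marginal revenue to marginal cost: 255 − Q = 81, so Q = 174. From demand, P = 168.
CS = ½·(255 − 168)·174 = 7569; PS = (168 − 81)·174 = 15138; TS = 22707.
Cournot with 4 identical firms: the symmetric best-response condition is 255 − 2.5q = 81. Each firm produces q = 69.6, total output Q = 278.4, price P = 115.8.
CS = ½·(255 − 115.8)·278.4 = 19376.64; PS = (115.8 − 81)·278.4 = 9688.32; TS = 29064.96.
Change in social welfare: 29064.96 − 22707 = 6357.96.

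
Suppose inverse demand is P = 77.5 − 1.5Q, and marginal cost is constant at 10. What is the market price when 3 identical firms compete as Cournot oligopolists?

P = 26.875

In a 3-firm Cournot equilibrium, symmetry and the first-order condition give q = (77.5 − 10)/(6) = 11.25. So Q = 33.75 and P = 26.875.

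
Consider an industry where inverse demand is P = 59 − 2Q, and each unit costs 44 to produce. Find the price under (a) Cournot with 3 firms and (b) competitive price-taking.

In a 3-firm Cournot equilibrium, symmetry and the first-order condition give q = (59 − 44)/(8) = 1.875. So Q = 5.625 and P = 47.75.
Perfect competition: P = MC = 44, so 59 − 2Q = 44 and Q = 7.5.

Cournot: P = 47.75; Competition: P = 44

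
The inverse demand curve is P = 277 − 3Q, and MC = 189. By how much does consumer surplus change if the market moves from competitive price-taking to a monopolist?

Consumer surplus falls by 968

Under competition P = MC = 189, so Q = (277 − 189)/3 = 88/3.
CS = ½·(277 − 189)·88/3 = 3872/3.
Monopoly sets MR = MC: 277 − 6Q = 189 ⇒ Q = 44/3, P = 277 − 3·44/3 = 233.
CS = ½·(277 − 233)·44/3 = 968/3.
Change in consumer surplus: 968/3 − 3872/3 = −968.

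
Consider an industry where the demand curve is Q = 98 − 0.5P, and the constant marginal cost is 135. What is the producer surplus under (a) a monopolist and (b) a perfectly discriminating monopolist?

Monopoly: PS = 465.125; Perfect PD: PS = 930.25

Inverting demand: P = 196 − 2Q.
Monopoly sets MR = MC: 196 − 4Q = 135 ⇒ Q = 15.25, P = 196 − 2·15.25 = 165.5.
PS = (165.5 − 135)·15.25 = 465.125.
A perfectly discriminating monopolist sells every unit with P(Q) ≥ MC(Q), so output equals the competitive quantity Q = 30.5. Each buyer pays their reservation price, so CS = 0 and the firm captures all surplus.
PS = ½·(196 − 135)·30.5 = 930.25.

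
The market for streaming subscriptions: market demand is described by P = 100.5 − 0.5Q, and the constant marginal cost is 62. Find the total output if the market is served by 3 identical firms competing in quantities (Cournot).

Q = 57.75

Cournot with 3 identical firms: the symmetric best-response condition is 100.5 − 2q = 62. Each firm produces q = 19.25, total output Q = 57.75, price P = 71.625.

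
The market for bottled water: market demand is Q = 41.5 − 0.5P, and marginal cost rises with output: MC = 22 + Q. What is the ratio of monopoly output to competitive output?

Inverting demand: P = 83 − 2Q.
Monopoly sets MR = MC: 83 − 4Q = 22 + Q ⇒ Q = 12.2, P = 83 − 2·12.2 = 58.6.
Under competition P = MC: 83 − 2Q = 22 + Q ⇒ Q = 61/3, P = 127/3.
Ratio Q_m/Q_c = 12.2/(61/3) = 0.6.

Q_m/Q_c = 0.6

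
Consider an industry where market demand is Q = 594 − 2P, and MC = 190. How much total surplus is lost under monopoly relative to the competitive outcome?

Inverting demand: P = 297 − 0.5Q.
Competitive firms price at marginal cost: P = 190, giving Q = 214.
The monopolist equates marginal revenue to marginal cost: 297 − Q = 190, so Q = 107. From demand, P = 243.5.
DWL is the triangle between Q = 107 and Q = 214: ½·(214 − 107)·(243.5 − 190) = 2862.25.

DWL = 2862.25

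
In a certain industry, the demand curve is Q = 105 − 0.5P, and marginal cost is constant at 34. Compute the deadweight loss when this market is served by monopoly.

DWL = 1936

Inverting demand: P = 210 − 2Q.
Competitive firms price at marginal cost: P = 34, giving Q = 88.
The monopolist equates marginal revenue to marginal cost: 210 − 4Q = 34, so Q = 44. From demand, P = 122.
DWL is the triangle between Q = 44 and Q = 88: ½·(88 − 44)·(122 − 34) = 1936.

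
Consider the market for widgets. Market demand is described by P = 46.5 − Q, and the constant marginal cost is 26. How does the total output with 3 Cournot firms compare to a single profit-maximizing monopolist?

Cournot: Q = 15.375; Monopoly: Q = 10.25

Cournot with 3 identical firms: the symmetric best-response condition is 46.5 − 4q = 26. Each firm produces q = 5.125, total output Q = 15.375, price P = 31.125.
The monopolist equates marginal revenue to marginal cost: 46.5 − 2Q = 26, so Q = 10.25. From demand, P = 36.25.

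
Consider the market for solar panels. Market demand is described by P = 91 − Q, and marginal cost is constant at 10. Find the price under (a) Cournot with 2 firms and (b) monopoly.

Cournot: P = 37; Monopoly: P = 50.5

With 2 symmetric Cournot firms, each firm's FOC gives 91 − 3q = 10, so q = 27, Q = 2·27 = 54, and P = 37.
A monopolist chooses Q where MR = MC. MR = 91 − 2Q; setting this equal to 10 gives Q = 40.5 and P = 50.5.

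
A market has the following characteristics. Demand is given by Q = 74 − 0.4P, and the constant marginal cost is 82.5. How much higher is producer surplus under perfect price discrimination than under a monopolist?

Inverting demand: P = 185 − 2.5Q.
The monopolist equates marginal revenue to marginal cost: 185 − 5Q = 82.5, so Q = 20.5. From demand, P = 133.75.
PS = (133.75 − 82.5)·20.5 = 1050.625.
A perfectly discriminating monopolist sells every unit with P(Q) ≥ MC(Q), so output equals the competitive quantity Q = 41. Each buyer pays their reservation price, so CS = 0 and the firm captures all surplus.
PS = ½·(185 − 82.5)·41 = 2101.25.
Change in producer surplus: 2101.25 − 1050.625 = 1050.625.

PS rises by 1050.625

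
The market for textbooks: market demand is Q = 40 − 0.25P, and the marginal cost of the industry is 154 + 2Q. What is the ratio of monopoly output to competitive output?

Inverting demand: P = 160 − 4Q.
The monopolist equates marginal revenue to marginal cost: 160 − 8Q = 154 + 2Q, so Q = 0.6. From demand, P = 157.6.
Under competition P = MC: 160 − 4Q = 154 + 2Q ⇒ Q = 1, P = 156.
Ratio Q_m/Q_c = 0.6/1 = 0.6.

Q_m/Q_c = 0.6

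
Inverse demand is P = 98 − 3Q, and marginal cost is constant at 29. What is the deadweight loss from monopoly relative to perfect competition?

Under competition P = MC = 29, so Q = (98 − 29)/3 = 23.
The monopolist equates marginal revenue to marginal cost: 98 − 6Q = 29, so Q = 11.5. From demand, P = 63.5.
DWL is the triangle between Q = 11.5 and Q = 23: ½·(23 − 11.5)·(63.5 − 29) = 198.375.

DWL = 198.375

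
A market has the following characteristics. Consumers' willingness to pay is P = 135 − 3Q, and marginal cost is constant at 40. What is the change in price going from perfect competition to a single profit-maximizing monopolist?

Price rises by 47.5

Perfect competition: P = MC = 40, so 135 − 3Q = 40 and Q = 95/3.
Monopoly sets MR = MC: 135 − 6Q = 40 ⇒ Q = 95/6, P = 135 − 3·95/6 = 87.5.
Change in price: 87.5 − 40 = 47.5.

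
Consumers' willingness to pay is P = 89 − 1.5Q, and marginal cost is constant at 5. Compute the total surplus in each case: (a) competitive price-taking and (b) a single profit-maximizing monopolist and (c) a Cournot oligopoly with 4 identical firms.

Under competition P = MC = 5, so Q = (89 − 5)/1.5 = 56.
CS = ½·(89 − 5)·56 = 2352; PS = (5 − 5)·56 = 0; TS = 2352.
A monopolist chooses Q where MR = MC. MR = 89 − 3Q; setting this equal to 5 gives Q = 28 and P = 47.
CS = ½·(89 − 47)·28 = 588; PS = (47 − 5)·28 = 1176; TS = 1764.
With 4 symmetric Cournot firms, each firm's FOC gives 89 − 7.5q = 5, so q = 11.2, Q = 4·11.2 = 44.8, and P = 21.8.
CS = ½·(89 − 21.8)·44.8 = 1505.28; PS = (21.8 − 5)·44.8 = 752.64; TS = 2257.92.

Competition: TS = 2352; Monopoly: TS = 1764; Cournot: TS = 2257.92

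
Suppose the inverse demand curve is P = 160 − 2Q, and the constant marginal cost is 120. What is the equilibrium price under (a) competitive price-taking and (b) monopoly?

Competition: P = 120; Monopoly: P = 140

Under competition P = MC = 120, so Q = (160 − 120)/2 = 20.
The monopolist equates marginal revenue to marginal cost: 160 − 4Q = 120, so Q = 10. From demand, P = 140.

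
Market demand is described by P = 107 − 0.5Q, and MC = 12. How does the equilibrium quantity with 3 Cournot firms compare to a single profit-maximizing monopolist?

Cournot: Q = 142.5; Monopoly: Q = 95

In a 3-firm Cournot equilibrium, symmetry and the first-order condition give q = (107 − 12)/(2) = 47.5. So Q = 142.5 and P = 35.75.
Monopoly sets MR = MC: 107 − Q = 12 ⇒ Q = 95, P = 107 − 0.5·95 = 59.5.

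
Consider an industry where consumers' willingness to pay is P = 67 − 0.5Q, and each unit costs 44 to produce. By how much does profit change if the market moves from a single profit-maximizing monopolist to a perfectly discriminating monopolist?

Profit rises by 264.5

Monopoly sets MR = MC: 67 − Q = 44 ⇒ Q = 23, P = 67 − 0.5·23 = 55.5.
Profit = (55.5 − 44)·23 = 264.5.
With perfect price discrimination, output is the efficient level Q = 46 (where demand meets MC), but every buyer pays their willingness to pay: CS = 0 and PS = total surplus.
PS equals the full surplus area, 529. Profit = 529 = 529.
Change in profit: 529 − 264.5 = 264.5.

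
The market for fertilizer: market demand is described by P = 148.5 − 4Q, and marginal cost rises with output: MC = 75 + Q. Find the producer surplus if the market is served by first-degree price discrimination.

PS = 540.225

Under first-degree price discrimination the firm charges each unit its demand price and produces up to where P = MC, i.e. Q = 14.7. Consumer surplus is zero; producer surplus equals total surplus.
PS = ½·(148.5 − 75)·14.7 = 540.225.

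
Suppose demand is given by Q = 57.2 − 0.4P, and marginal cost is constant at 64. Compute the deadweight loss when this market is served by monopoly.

Inverting demand: P = 143 − 2.5Q.
Perfect competition: P = MC = 64, so 143 − 2.5Q = 64 and Q = 31.6.
The monopolist equates marginal revenue to marginal cost: 143 − 5Q = 64, so Q = 15.8. From demand, P = 103.5.
DWL is the triangle between Q = 15.8 and Q = 31.6: ½·(31.6 − 15.8)·(103.5 − 64) = 312.05.

DWL = 312.05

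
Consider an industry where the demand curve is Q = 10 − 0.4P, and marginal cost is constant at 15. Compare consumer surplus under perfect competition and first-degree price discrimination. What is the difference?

Inverting demand: P = 25 − 2.5Q.
Perfect competition: P = MC = 15, so 25 − 2.5Q = 15 and Q = 4.
CS = ½·(25 − 15)·4 = 20.
Under first-degree price discrimination the firm charges each unit its demand price and produces up to where P = MC, i.e. Q = 4. Consumer surplus is zero; producer surplus equals total surplus.
CS = 0.
Change in consumer surplus: 0 − 20 = −20.

Consumer surplus falls by 20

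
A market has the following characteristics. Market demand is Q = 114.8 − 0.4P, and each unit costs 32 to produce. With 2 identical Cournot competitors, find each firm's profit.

π_i = 2890

Inverting demand: P = 287 − 2.5Q.
Cournot with 2 identical firms: the symmetric best-response condition is 287 − 7.5q = 32. Each firm produces q = 34, total output Q = 68, price P = 117.
Each firm's profit = (117 − 32)·34 = 2890.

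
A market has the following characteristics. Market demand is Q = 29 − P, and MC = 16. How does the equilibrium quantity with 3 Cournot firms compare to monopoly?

Inverting demand: P = 29 − Q.
In a 3-firm Cournot equilibrium, symmetry and the first-order condition give q = (29 − 16)/(4) = 3.25. So Q = 9.75 and P = 19.25.
Monopoly sets MR = MC: 29 − 2Q = 16 ⇒ Q = 6.5, P = 29 − 6.5 = 22.5.

Cournot: Q = 9.75; Monopoly: Q = 6.5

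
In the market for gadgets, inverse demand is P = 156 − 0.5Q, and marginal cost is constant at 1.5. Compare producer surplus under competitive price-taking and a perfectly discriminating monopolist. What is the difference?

Competitive firms price at marginal cost: P = 1.5, giving Q = 309.
PS = (1.5 − 1.5)·309 = 0.
A perfectly discriminating monopolist sells every unit with P(Q) ≥ MC(Q), so output equals the competitive quantity Q = 309. Each buyer pays their reservation price, so CS = 0 and the firm captures all surplus.
PS = ½·(156 − 1.5)·309 = 23870.25.
Change in producer surplus: 23870.25 − 0 = 23870.25.

Producer surplus rises by 23870.25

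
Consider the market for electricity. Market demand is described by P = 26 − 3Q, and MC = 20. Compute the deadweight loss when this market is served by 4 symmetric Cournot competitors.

DWL = 0.24

Under competition P = MC = 20, so Q = (26 − 20)/3 = 2.
In a 4-firm Cournot equilibrium, symmetry and the first-order condition give q = (26 − 20)/(15) = 0.4. So Q = 1.6 and P = 21.2.
DWL is the triangle between Q = 1.6 and Q = 2: ½·(2 − 1.6)·(21.2 − 20) = 0.24.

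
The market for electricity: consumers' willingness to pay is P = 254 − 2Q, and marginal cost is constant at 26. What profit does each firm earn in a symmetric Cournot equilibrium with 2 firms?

π_i = 2888

In a 2-firm Cournot equilibrium, symmetry and the first-order condition give q = (254 − 26)/(6) = 38. So Q = 76 and P = 102.
Each firm's profit = (102 − 26)·38 = 2888.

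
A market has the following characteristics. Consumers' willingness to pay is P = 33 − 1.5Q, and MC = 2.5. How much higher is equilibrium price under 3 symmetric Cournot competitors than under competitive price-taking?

Under competition P = MC = 2.5, so Q = (33 − 2.5)/1.5 = 61/3.
Cournot with 3 identical firms: the symmetric best-response condition is 33 − 6q = 2.5. Each firm produces q = 61/12, total output Q = 15.25, price P = 10.125.
Change in equilibrium price: 10.125 − 2.5 = 7.625.

P rises by 7.625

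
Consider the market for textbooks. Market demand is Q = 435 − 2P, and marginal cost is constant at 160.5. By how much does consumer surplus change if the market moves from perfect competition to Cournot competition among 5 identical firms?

Consumer surplus falls by 992.75

Inverting demand: P = 217.5 − 0.5Q.
Perfect competition: P = MC = 160.5, so 217.5 − 0.5Q = 160.5 and Q = 114.
CS = ½·(217.5 − 160.5)·114 = 3249.
In a 5-firm Cournot equilibrium, symmetry and the first-order condition give q = (217.5 − 160.5)/(3) = 19. So Q = 95 and P = 170.
CS = ½·(217.5 − 170)·95 = 2256.25.
Change in consumer surplus: 2256.25 − 3249 = −992.75.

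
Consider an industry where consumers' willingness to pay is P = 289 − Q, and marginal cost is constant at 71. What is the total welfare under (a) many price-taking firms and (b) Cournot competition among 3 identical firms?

Competitive firms price at marginal cost: P = 71, giving Q = 218.
CS = ½·(289 − 71)·218 = 23762; PS = (71 − 71)·218 = 0; TS = 23762.
Cournot with 3 identical firms: the symmetric best-response condition is 289 − 4q = 71. Each firm produces q = 54.5, total output Q = 163.5, price P = 125.5.
CS = ½·(289 − 125.5)·163.5 = 13366.125; PS = (125.5 − 71)·163.5 = 8910.75; TS = 22276.875.

Competition: TS = 23762; Cournot: TS = 22276.875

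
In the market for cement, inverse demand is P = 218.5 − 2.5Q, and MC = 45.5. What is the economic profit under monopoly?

A monopolist chooses Q where MR = MC. MR = 218.5 − 5Q; setting this equal to 45.5 gives Q = 34.6 and P = 132.
Profit = (132 − 45.5)·34.6 = 2992.9.

Profit = 2992.9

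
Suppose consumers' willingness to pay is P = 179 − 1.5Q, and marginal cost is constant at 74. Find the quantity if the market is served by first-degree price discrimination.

Q = 70

With perfect price discrimination, output is the efficient level Q = 70 (where demand meets MC), but every buyer pays their willingness to pay: CS = 0 and PS = total surplus.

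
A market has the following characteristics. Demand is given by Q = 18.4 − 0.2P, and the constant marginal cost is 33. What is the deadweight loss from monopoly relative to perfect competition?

DWL = 87.025

Inverting demand: P = 92 − 5Q.
Under competition P = MC = 33, so Q = (92 − 33)/5 = 11.8.
The monopolist equates marginal revenue to marginal cost: 92 − 10Q = 33, so Q = 5.9. From demand, P = 62.5.
DWL is the triangle between Q = 5.9 and Q = 11.8: ½·(11.8 − 5.9)·(62.5 − 33) = 87.025.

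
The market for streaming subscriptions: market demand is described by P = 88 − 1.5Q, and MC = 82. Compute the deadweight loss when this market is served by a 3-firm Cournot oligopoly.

Perfect competition: P = MC = 82, so 88 − 1.5Q = 82 and Q = 4.
With 3 symmetric Cournot firms, each firm's FOC gives 88 − 6q = 82, so q = 1, Q = 3·1 = 3, and P = 83.5.
DWL is the triangle between Q = 3 and Q = 4: ½·(4 − 3)·(83.5 − 82) = 0.75.

DWL = 0.75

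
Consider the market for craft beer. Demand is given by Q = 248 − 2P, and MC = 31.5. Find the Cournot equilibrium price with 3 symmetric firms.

Inverting demand: P = 124 − 0.5Q.
In a 3-firm Cournot equilibrium, symmetry and the first-order condition give q = (124 − 31.5)/(2) = 46.25. So Q = 138.75 and P = 54.625.

P = 54.625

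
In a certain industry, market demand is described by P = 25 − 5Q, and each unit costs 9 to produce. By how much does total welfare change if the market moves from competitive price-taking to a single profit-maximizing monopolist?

Under competition P = MC = 9, so Q = (25 − 9)/5 = 3.2.
CS = ½·(25 − 9)·3.2 = 25.6; PS = (9 − 9)·3.2 = 0; TS = 25.6.
The monopolist equates marginal revenue to marginal cost: 25 − 10Q = 9, so Q = 1.6. From demand, P = 17.
CS = ½·(25 − 17)·1.6 = 6.4; PS = (17 − 9)·1.6 = 12.8; TS = 19.2.
Change in total welfare: 19.2 − 25.6 = −6.4.

TS falls by 6.4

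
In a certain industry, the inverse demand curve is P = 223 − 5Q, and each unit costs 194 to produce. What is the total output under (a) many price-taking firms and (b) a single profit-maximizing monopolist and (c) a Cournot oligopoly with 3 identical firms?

Competition: Q = 5.8; Monopoly: Q = 2.9; Cournot: Q = 4.35

Competitive firms price at marginal cost: P = 194, giving Q = 5.8.
A monopolist chooses Q where MR = MC. MR = 223 − 10Q; setting this equal to 194 gives Q = 2.9 and P = 208.5.
In a 3-firm Cournot equilibrium, symmetry and the first-order condition give q = (223 − 194)/(20) = 1.45. So Q = 4.35 and P = 201.25.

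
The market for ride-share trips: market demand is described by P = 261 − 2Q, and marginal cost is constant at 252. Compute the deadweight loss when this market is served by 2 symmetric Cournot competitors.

Perfect competition: P = MC = 252, so 261 − 2Q = 252 and Q = 4.5.
Cournot with 2 identical firms: the symmetric best-response condition is 261 − 6q = 252. Each firm produces q = 1.5, total output Q = 3, price P = 255.
DWL is the triangle between Q = 3 and Q = 4.5: ½·(4.5 − 3)·(255 − 252) = 2.25.

DWL = 2.25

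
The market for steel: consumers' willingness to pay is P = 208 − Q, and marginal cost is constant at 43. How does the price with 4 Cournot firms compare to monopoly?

Cournot: P = 76; Monopoly: P = 125.5

Cournot with 4 identical firms: the symmetric best-response condition is 208 − 5q = 43. Each firm produces q = 33, total output Q = 132, price P = 76.
Monopoly sets MR = MC: 208 − 2Q = 43 ⇒ Q = 82.5, P = 208 − 82.5 = 125.5.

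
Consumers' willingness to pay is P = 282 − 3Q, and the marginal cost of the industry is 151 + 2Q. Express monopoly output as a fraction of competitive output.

Q_m/Q_c = 0.625

Monopoly sets MR = MC: 282 − 6Q = 151 + 2Q ⇒ Q = 16.375, P = 282 − 3·16.375 = 232.875.
Under competition P = MC: 282 − 3Q = 151 + 2Q ⇒ Q = 26.2, P = 203.4.
Ratio Q_m/Q_c = 16.375/26.2 = 0.625.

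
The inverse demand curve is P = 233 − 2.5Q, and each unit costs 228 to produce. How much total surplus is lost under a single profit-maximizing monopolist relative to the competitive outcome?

DWL = 1.25

Competitive firms price at marginal cost: P = 228, giving Q = 2.
Monopoly sets MR = MC: 233 − 5Q = 228 ⇒ Q = 1, P = 233 − 2.5·1 = 230.5.
DWL is the triangle between Q = 1 and Q = 2: ½·(2 − 1)·(230.5 − 228) = 1.25.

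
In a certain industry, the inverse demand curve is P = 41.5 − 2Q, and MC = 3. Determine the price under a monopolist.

P = 22.25

A monopolist chooses Q where MR = MC. MR = 41.5 − 4Q; setting this equal to 3 gives Q = 9.625 and P = 22.25.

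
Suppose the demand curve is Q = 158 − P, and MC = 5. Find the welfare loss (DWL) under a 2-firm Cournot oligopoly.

DWL = 1300.5

Inverting demand: P = 158 − Q.
Competitive firms price at marginal cost: P = 5, giving Q = 153.
In a 2-firm Cournot equilibrium, symmetry and the first-order condition give q = (158 − 5)/(3) = 51. So Q = 102 and P = 56.
DWL is the triangle between Q = 102 and Q = 153: ½·(153 − 102)·(56 − 5) = 1300.5.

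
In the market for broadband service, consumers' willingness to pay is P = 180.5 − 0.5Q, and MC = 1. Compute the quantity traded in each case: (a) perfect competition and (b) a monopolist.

Perfect competition: P = MC = 1, so 180.5 − 0.5Q = 1 and Q = 359.
The monopolist equates marginal revenue to marginal cost: 180.5 − Q = 1, so Q = 179.5. From demand, P = 90.75.

Competition: Q = 359; Monopoly: Q = 179.5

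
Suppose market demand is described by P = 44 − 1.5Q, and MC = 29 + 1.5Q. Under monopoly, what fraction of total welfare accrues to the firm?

Monopoly sets MR = MC: 44 − 3Q = 29 + 1.5Q ⇒ Q = 10/3, P = 44 − 1.5·10/3 = 39.
CS = ½·(44 − 39)·10/3 = 25/3.
PS = P·Q − VC(Q) = 39·10/3 − (29·10/3 + ½·1.5·(10/3)²) = 25.
Share captured = PS/TS = 25/(100/3) = 0.75.

PS/TS = 0.75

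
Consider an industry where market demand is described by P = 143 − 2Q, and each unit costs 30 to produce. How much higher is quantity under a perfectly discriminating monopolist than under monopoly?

Quantity rises by 28.25

The monopolist equates marginal revenue to marginal cost: 143 − 4Q = 30, so Q = 28.25. From demand, P = 86.5.
Under first-degree price discrimination the firm charges each unit its demand price and produces up to where P = MC, i.e. Q = 56.5. Consumer surplus is zero; producer surplus equals total surplus.
Change in quantity: 56.5 − 28.25 = 28.25.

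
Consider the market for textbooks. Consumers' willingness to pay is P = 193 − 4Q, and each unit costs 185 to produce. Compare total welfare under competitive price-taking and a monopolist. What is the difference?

Under competition P = MC = 185, so Q = (193 − 185)/4 = 2.
CS = ½·(193 − 185)·2 = 8; PS = (185 − 185)·2 = 0; TS = 8.
A monopolist chooses Q where MR = MC. MR = 193 − 8Q; setting this equal to 185 gives Q = 1 and P = 189.
CS = ½·(193 − 189)·1 = 2; PS = (189 − 185)·1 = 4; TS = 6.
Change in total welfare: 6 − 8 = −2.

Total welfare falls by 2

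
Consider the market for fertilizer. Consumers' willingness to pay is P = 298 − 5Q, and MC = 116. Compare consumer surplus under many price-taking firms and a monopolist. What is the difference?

Perfect competition: P = MC = 116, so 298 − 5Q = 116 and Q = 36.4.
CS = ½·(298 − 116)·36.4 = 3312.4.
The monopolist equates marginal revenue to marginal cost: 298 − 10Q = 116, so Q = 18.2. From demand, P = 207.
CS = ½·(298 − 207)·18.2 = 828.1.
Change in consumer surplus: 828.1 − 3312.4 = −2484.3.

CS falls by 2484.3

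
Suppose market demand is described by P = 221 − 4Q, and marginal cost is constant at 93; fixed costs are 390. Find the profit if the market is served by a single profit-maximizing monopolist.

Monopoly sets MR = MC: 221 − 8Q = 93 ⇒ Q = 16, P = 221 − 4·16 = 157.
Profit = (157 − 93)·16 − 390 = 634.

Profit = 634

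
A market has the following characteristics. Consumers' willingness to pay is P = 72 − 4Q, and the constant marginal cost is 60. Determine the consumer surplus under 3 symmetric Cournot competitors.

CS = 10.125

Cournot with 3 identical firms: the symmetric best-response condition is 72 − 16q = 60. Each firm produces q = 0.75, total output Q = 2.25, price P = 63.
CS = ½·(72 − 63)·2.25 = 10.125.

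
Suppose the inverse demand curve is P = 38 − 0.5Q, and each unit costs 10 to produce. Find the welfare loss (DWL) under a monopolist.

DWL = 196

Competitive firms price at marginal cost: P = 10, giving Q = 56.
Monopoly sets MR = MC: 38 − Q = 10 ⇒ Q = 28, P = 38 − 0.5·28 = 24.
DWL is the triangle between Q = 28 and Q = 56: ½·(56 − 28)·(24 − 10) = 196.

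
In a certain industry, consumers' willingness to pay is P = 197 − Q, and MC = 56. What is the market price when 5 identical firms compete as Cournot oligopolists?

P = 79.5

In a 5-firm Cournot equilibrium, symmetry and the first-order condition give q = (197 − 56)/(6) = 23.5. So Q = 117.5 and P = 79.5.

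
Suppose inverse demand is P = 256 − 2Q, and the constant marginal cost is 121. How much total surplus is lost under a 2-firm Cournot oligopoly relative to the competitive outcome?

DWL = 506.25

Under competition P = MC = 121, so Q = (256 − 121)/2 = 67.5.
With 2 symmetric Cournot firms, each firm's FOC gives 256 − 6q = 121, so q = 22.5, Q = 2·22.5 = 45, and P = 166.
DWL is the triangle between Q = 45 and Q = 67.5: ½·(67.5 − 45)·(166 − 121) = 506.25.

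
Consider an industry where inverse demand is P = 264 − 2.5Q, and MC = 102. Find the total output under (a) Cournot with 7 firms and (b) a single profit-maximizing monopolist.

Cournot: Q = 56.7; Monopoly: Q = 32.4

Cournot with 7 identical firms: the symmetric best-response condition is 264 − 20q = 102. Each firm produces q = 8.1, total output Q = 56.7, price P = 122.25.
A monopolist chooses Q where MR = MC. MR = 264 − 5Q; setting this equal to 102 gives Q = 32.4 and P = 183.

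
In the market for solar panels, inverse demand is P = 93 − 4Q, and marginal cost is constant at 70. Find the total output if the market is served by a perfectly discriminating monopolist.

Q = 5.75

With perfect price discrimination, output is the efficient level Q = 5.75 (where demand meets MC), but every buyer pays their willingness to pay: CS = 0 and PS = total surplus.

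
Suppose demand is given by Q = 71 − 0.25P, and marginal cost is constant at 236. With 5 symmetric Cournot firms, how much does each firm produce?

Inverting demand: P = 284 − 4Q.
With 5 symmetric Cournot firms, each firm's FOC gives 284 − 24q = 236, so q = 2, Q = 5·2 = 10, and P = 244.

q_i = 2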